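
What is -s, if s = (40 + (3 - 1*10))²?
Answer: -1089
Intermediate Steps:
s = 1089 (s = (40 + (3 - 10))² = (40 - 7)² = 33² = 1089)
-s = -1*1089 = -1089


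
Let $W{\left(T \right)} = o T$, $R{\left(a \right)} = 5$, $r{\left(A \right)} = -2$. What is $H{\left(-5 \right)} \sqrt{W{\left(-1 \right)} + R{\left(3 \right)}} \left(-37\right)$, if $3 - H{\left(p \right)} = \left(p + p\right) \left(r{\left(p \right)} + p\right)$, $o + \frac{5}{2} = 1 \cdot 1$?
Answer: $\frac{2479 \sqrt{26}}{2} \approx 6320.2$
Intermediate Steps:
$o = - \frac{3}{2}$ ($o = - \frac{5}{2} + 1 \cdot 1 = - \frac{5}{2} + 1 = - \frac{3}{2} \approx -1.5$)
$H{\left(p \right)} = 3 - 2 p \left(-2 + p\right)$ ($H{\left(p \right)} = 3 - \left(p + p\right) \left(-2 + p\right) = 3 - 2 p \left(-2 + p\right)$)
$W{\left(T \right)} = - \frac{3 T}{2}$
$H{\left(-5 \right)} \sqrt{W{\left(-1 \right)} + R{\left(3 \right)}} \left(-37\right) = \left(3 - 2 \left(-5\right)^{2} + 4 \left(-5\right)\right) \sqrt{\left(- \frac{3}{2}\right) \left(-1\right) + 5} \left(-37\right) = \left(3 - 50 - 20\right) \sqrt{\frac{3}{2} + 5} \left(-37\right) = \left(3 - 50 - 20\right) \sqrt{\frac{13}{2}} \left(-37\right) = - 67 \frac{\sqrt{26}}{2} \left(-37\right) = - \frac{67 \sqrt{26}}{2} \left(-37\right) = \frac{2479 \sqrt{26}}{2}$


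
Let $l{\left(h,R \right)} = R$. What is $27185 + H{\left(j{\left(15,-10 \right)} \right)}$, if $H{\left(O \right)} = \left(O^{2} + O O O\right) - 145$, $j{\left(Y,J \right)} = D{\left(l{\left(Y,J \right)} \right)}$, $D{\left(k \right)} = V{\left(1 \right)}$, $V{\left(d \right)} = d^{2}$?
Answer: $27042$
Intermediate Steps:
$D{\left(k \right)} = 1$ ($D{\left(k \right)} = 1^{2} = 1$)
$j{\left(Y,J \right)} = 1$
$H{\left(O \right)} = -145 + O^{2} + O^{3}$ ($H{\left(O \right)} = \left(O^{2} + O^{2} O\right) - 145 = \left(O^{2} + O^{3}\right) - 145 = -145 + O^{2} + O^{3}$)
$27185 + H{\left(j{\left(15,-10 \right)} \right)} = 27185 + \left(-145 + 1^{2} + 1^{3}\right) = 27185 + \left(-145 + 1 + 1\right) = 27185 - 143 = 27042$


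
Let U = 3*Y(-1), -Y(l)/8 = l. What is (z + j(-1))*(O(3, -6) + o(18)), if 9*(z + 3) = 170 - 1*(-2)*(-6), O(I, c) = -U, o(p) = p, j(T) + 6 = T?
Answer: -136/3 ≈ -45.333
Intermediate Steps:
j(T) = -6 + T
Y(l) = -8*l
U = 24 (U = 3*(-8*(-1)) = 3*8 = 24)
O(I, c) = -24 (O(I, c) = -1*24 = -24)
z = 131/9 (z = -3 + (170 - 1*(-2)*(-6))/9 = -3 + (170 - (-2)*(-6))/9 = -3 + (170 - 1*12)/9 = -3 + (170 - 12)/9 = -3 + (⅑)*158 = -3 + 158/9 = 131/9 ≈ 14.556)
(z + j(-1))*(O(3, -6) + o(18)) = (131/9 + (-6 - 1))*(-24 + 18) = (131/9 - 7)*(-6) = (68/9)*(-6) = -136/3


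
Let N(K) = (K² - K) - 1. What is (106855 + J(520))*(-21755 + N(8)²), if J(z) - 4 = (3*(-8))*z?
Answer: -1767718670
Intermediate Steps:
J(z) = 4 - 24*z (J(z) = 4 + (3*(-8))*z = 4 - 24*z)
N(K) = -1 + K² - K
(106855 + J(520))*(-21755 + N(8)²) = (106855 + (4 - 24*520))*(-21755 + (-1 + 8² - 1*8)²) = (106855 + (4 - 12480))*(-21755 + (-1 + 64 - 8)²) = (106855 - 12476)*(-21755 + 55²) = 94379*(-21755 + 3025) = 94379*(-18730) = -1767718670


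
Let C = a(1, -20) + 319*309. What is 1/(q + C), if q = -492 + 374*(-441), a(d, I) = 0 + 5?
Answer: -1/66850 ≈ -1.4959e-5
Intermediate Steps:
a(d, I) = 5
q = -165426 (q = -492 - 164934 = -165426)
C = 98576 (C = 5 + 319*309 = 5 + 98571 = 98576)
1/(q + C) = 1/(-165426 + 98576) = 1/(-66850) = -1/66850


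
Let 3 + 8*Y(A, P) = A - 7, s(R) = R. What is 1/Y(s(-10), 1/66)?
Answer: -⅖ ≈ -0.40000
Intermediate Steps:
Y(A, P) = -5/4 + A/8 (Y(A, P) = -3/8 + (A - 7)/8 = -3/8 + (-7 + A)/8 = -3/8 + (-7/8 + A/8) = -5/4 + A/8)
1/Y(s(-10), 1/66) = 1/(-5/4 + (⅛)*(-10)) = 1/(-5/4 - 5/4) = 1/(-5/2) = -⅖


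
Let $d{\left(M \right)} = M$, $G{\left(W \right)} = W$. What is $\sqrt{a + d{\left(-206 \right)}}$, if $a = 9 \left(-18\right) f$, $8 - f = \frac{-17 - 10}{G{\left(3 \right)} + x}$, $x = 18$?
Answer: $\frac{2 i \sqrt{20951}}{7} \approx 41.356 i$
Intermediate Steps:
$f = \frac{65}{7}$ ($f = 8 - \frac{-17 - 10}{3 + 18} = 8 - - \frac{27}{21} = 8 - \left(-27\right) \frac{1}{21} = 8 - - \frac{9}{7} = 8 + \frac{9}{7} = \frac{65}{7} \approx 9.2857$)
$a = - \frac{10530}{7}$ ($a = 9 \left(-18\right) \frac{65}{7} = \left(-162\right) \frac{65}{7} = - \frac{10530}{7} \approx -1504.3$)
$\sqrt{a + d{\left(-206 \right)}} = \sqrt{- \frac{10530}{7} - 206} = \sqrt{- \frac{11972}{7}} = \frac{2 i \sqrt{20951}}{7}$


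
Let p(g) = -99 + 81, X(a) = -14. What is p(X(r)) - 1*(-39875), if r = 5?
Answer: 39857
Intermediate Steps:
p(g) = -18
p(X(r)) - 1*(-39875) = -18 - 1*(-39875) = -18 + 39875 = 39857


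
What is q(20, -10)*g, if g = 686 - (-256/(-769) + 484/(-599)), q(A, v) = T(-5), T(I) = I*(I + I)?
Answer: 15810585900/460631 ≈ 34324.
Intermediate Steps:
T(I) = 2*I² (T(I) = I*(2*I) = 2*I²)
q(A, v) = 50 (q(A, v) = 2*(-5)² = 2*25 = 50)
g = 316211718/460631 (g = 686 - (-256*(-1/769) + 484*(-1/599)) = 686 - (256/769 - 484/599) = 686 - 1*(-218852/460631) = 686 + 218852/460631 = 316211718/460631 ≈ 686.47)
q(20, -10)*g = 50*(316211718/460631) = 15810585900/460631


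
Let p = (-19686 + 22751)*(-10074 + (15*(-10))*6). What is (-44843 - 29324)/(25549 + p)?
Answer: 74167/33609761 ≈ 0.0022067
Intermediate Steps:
p = -33635310 (p = 3065*(-10074 - 150*6) = 3065*(-10074 - 900) = 3065*(-10974) = -33635310)
(-44843 - 29324)/(25549 + p) = (-44843 - 29324)/(25549 - 33635310) = -74167/(-33609761) = -74167*(-1/33609761) = 74167/33609761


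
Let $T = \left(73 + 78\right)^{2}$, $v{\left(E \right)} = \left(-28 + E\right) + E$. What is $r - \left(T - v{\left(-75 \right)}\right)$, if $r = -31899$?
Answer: $-54878$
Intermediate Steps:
$v{\left(E \right)} = -28 + 2 E$
$T = 22801$ ($T = 151^{2} = 22801$)
$r - \left(T - v{\left(-75 \right)}\right) = -31899 + \left(\left(-28 + 2 \left(-75\right)\right) - 22801\right) = -31899 - 22979 = -54878$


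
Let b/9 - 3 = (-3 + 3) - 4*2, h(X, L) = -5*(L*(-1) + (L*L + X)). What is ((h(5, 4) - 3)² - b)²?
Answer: 60668521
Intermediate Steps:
h(X, L) = -5*X - 5*L² + 5*L (h(X, L) = -5*(-L + (L² + X)) = -5*(-L + (X + L²)) = -5*(X + L² - L) = -5*X - 5*L² + 5*L)
b = -45 (b = 27 + 9*((-3 + 3) - 4*2) = 27 + 9*(0 - 8) = 27 + 9*(-8) = 27 - 72 = -45)
((h(5, 4) - 3)² - b)² = (((-5*5 - 5*4² + 5*4) - 3)² - 1*(-45))² = (((-25 - 5*16 + 20) - 3)² + 45)² = (((-25 - 80 + 20) - 3)² + 45)² = ((-85 - 3)² + 45)² = ((-88)² + 45)² = (7744 + 45)² = 7789² = 60668521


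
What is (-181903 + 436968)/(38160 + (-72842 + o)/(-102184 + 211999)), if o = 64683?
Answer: 28009962975/4190532241 ≈ 6.6841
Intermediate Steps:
(-181903 + 436968)/(38160 + (-72842 + o)/(-102184 + 211999)) = (-181903 + 436968)/(38160 + (-72842 + 64683)/(-102184 + 211999)) = 255065/(38160 - 8159/109815) = 255065/(4190532241/109815) = 255065*(109815/4190532241) = 28009962975/4190532241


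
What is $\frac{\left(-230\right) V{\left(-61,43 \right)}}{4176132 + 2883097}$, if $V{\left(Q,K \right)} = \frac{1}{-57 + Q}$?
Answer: $\frac{5}{18108457} \approx 2.7611 \cdot 10^{-7}$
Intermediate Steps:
$\frac{\left(-230\right) V{\left(-61,43 \right)}}{4176132 + 2883097} = \frac{\left(-230\right) \frac{1}{-57 - 61}}{4176132 + 2883097} = \frac{\left(-230\right) \frac{1}{-118}}{7059229} = \left(-230\right) \left(- \frac{1}{118}\right) \frac{1}{7059229} = \frac{115}{59} \cdot \frac{1}{7059229} = \frac{5}{18108457}$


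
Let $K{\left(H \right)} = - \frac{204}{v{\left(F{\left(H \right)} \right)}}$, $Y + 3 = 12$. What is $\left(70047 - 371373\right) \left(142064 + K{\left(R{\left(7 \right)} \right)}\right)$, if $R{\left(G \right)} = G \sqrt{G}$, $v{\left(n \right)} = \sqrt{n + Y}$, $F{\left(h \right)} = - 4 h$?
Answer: $-42807576864 + \frac{61470504}{\sqrt{9 - 28 \sqrt{7}}} \approx -4.2808 \cdot 10^{10} - 7.6197 \cdot 10^{6} i$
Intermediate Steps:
$Y = 9$ ($Y = -3 + 12 = 9$)
$v{\left(n \right)} = \sqrt{9 + n}$ ($v{\left(n \right)} = \sqrt{n + 9} = \sqrt{9 + n}$)
$R{\left(G \right)} = G^{\frac{3}{2}}$
$K{\left(H \right)} = - \frac{204}{\sqrt{9 - 4 H}}$
$\left(70047 - 371373\right) \left(142064 + K{\left(R{\left(7 \right)} \right)}\right) = \left(70047 - 371373\right) \left(142064 - \frac{204}{\sqrt{9 - 4 \cdot 7^{\frac{3}{2}}}}\right) = - 301326 \left(142064 - \frac{204}{\sqrt{9 - 4 \cdot 7 \sqrt{7}}}\right) = - 301326 \left(142064 - \frac{204}{\sqrt{9 - 28 \sqrt{7}}}\right) = -42807576864 + \frac{61470504}{\sqrt{9 - 28 \sqrt{7}}}$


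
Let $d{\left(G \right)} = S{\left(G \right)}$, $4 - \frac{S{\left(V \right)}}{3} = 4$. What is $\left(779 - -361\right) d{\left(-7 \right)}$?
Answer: $0$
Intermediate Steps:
$S{\left(V \right)} = 0$ ($S{\left(V \right)} = 12 - 12 = 0$)
$d{\left(G \right)} = 0$
$\left(779 - -361\right) d{\left(-7 \right)} = \left(779 - -361\right) 0 = \left(779 + 361\right) 0 = 1140 \cdot 0 = 0$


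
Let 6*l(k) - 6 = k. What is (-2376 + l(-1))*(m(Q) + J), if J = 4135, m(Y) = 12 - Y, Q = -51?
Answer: -29912849/3 ≈ -9.9709e+6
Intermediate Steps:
l(k) = 1 + k/6
(-2376 + l(-1))*(m(Q) + J) = (-2376 + (1 + (⅙)*(-1)))*((12 - 1*(-51)) + 4135) = (-2376 + (1 - ⅙))*((12 + 51) + 4135) = (-2376 + ⅚)*(63 + 4135) = -14251/6*4198 = -29912849/3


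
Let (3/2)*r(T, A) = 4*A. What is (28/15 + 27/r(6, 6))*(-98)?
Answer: -41797/120 ≈ -348.31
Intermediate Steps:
r(T, A) = 8*A/3 (r(T, A) = 2*(4*A)/3 = 8*A/3)
(28/15 + 27/r(6, 6))*(-98) = (28/15 + 27/(((8/3)*6)))*(-98) = (28*(1/15) + 27/16)*(-98) = (28/15 + 27*(1/16))*(-98) = (28/15 + 27/16)*(-98) = (853/240)*(-98) = -41797/120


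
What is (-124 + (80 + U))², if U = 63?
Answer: 361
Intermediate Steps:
(-124 + (80 + U))² = (-124 + (80 + 63))² = (-124 + 143)² = 19² = 361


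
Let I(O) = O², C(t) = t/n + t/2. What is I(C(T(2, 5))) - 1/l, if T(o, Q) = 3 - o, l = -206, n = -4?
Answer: 111/1648 ≈ 0.067354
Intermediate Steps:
C(t) = t/4 (C(t) = t/(-4) + t/2 = t*(-¼) + t*(½) = -t/4 + t/2 = t/4)
I(C(T(2, 5))) - 1/l = ((3 - 1*2)/4)² - 1/(-206) = ((3 - 2)/4)² - 1*(-1/206) = ((¼)*1)² + 1/206 = (¼)² + 1/206 = 1/16 + 1/206 = 111/1648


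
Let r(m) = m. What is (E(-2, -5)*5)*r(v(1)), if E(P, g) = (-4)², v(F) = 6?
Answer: 480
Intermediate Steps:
E(P, g) = 16
(E(-2, -5)*5)*r(v(1)) = (16*5)*6 = 80*6 = 480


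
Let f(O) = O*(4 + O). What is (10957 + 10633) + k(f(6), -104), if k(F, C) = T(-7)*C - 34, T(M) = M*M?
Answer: 16460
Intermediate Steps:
T(M) = M²
k(F, C) = -34 + 49*C (k(F, C) = (-7)²*C - 34 = 49*C - 34 = -34 + 49*C)
(10957 + 10633) + k(f(6), -104) = (10957 + 10633) + (-34 + 49*(-104)) = 21590 + (-34 - 5096) = 21590 - 5130 = 16460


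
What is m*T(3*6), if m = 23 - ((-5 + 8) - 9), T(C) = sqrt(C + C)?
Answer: 174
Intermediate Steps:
T(C) = sqrt(2)*sqrt(C) (T(C) = sqrt(2*C) = sqrt(2)*sqrt(C))
m = 29 (m = 23 - (3 - 9) = 23 - 1*(-6) = 23 + 6 = 29)
m*T(3*6) = 29*(sqrt(2)*sqrt(3*6)) = 29*(sqrt(2)*sqrt(18)) = 29*(sqrt(2)*(3*sqrt(2))) = 29*6 = 174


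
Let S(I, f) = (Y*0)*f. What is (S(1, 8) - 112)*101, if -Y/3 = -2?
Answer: -11312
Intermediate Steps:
Y = 6 (Y = -3*(-2) = 6)
S(I, f) = 0 (S(I, f) = (6*0)*f = 0*f = 0)
(S(1, 8) - 112)*101 = (0 - 112)*101 = -112*101 = -11312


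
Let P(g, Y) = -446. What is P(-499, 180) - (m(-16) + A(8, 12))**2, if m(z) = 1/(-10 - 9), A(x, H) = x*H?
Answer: -3484335/361 ≈ -9651.9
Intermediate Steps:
A(x, H) = H*x
m(z) = -1/19 (m(z) = 1/(-19) = -1/19)
P(-499, 180) - (m(-16) + A(8, 12))**2 = -446 - (-1/19 + 12*8)**2 = -446 - (-1/19 + 96)**2 = -446 - (1823/19)**2 = -446 - 1*3323329/361 = -446 - 3323329/361 = -3484335/361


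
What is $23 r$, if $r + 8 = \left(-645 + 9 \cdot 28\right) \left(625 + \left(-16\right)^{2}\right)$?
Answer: $-7963543$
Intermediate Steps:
$r = -346241$ ($r = -8 + \left(-645 + 9 \cdot 28\right) \left(625 + \left(-16\right)^{2}\right) = -8 + \left(-645 + 252\right) \left(625 + 256\right) = -8 - 346233 = -346241$)
$23 r = 23 \left(-346241\right) = -7963543$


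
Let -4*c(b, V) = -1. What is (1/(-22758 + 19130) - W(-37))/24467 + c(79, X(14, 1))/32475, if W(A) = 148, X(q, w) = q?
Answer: -8707548653/1441342406550 ≈ -0.0060413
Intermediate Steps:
c(b, V) = ¼ (c(b, V) = -¼*(-1) = ¼)
(1/(-22758 + 19130) - W(-37))/24467 + c(79, X(14, 1))/32475 = (1/(-22758 + 19130) - 1*148)/24467 + (¼)/32475 = (1/(-3628) - 148)*(1/24467) + (¼)*(1/32475) = (-1/3628 - 148)*(1/24467) + 1/129900 = -536945/3628*1/24467 + 1/129900 = -536945/88766276 + 1/129900 = -8707548653/1441342406550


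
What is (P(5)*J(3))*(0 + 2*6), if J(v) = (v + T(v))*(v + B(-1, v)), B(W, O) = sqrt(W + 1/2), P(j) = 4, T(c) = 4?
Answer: 1008 + 168*I*sqrt(2) ≈ 1008.0 + 237.59*I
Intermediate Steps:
B(W, O) = sqrt(1/2 + W) (B(W, O) = sqrt(W + 1/2) = sqrt(1/2 + W))
J(v) = (4 + v)*(v + I*sqrt(2)/2) (J(v) = (v + 4)*(v + sqrt(2 + 4*(-1))/2) = (4 + v)*(v + sqrt(2 - 4)/2) = (4 + v)*(v + sqrt(-2)/2) = (4 + v)*(v + (I*sqrt(2))/2) = (4 + v)*(v + I*sqrt(2)/2))
(P(5)*J(3))*(0 + 2*6) = (4*(3**2 + 4*3 + 2*I*sqrt(2) + (1/2)*I*3*sqrt(2)))*(0 + 2*6) = (4*(9 + 12 + 2*I*sqrt(2) + 3*I*sqrt(2)/2))*(0 + 12) = (4*(21 + 7*I*sqrt(2)/2))*12 = (84 + 14*I*sqrt(2))*12 = 1008 + 168*I*sqrt(2)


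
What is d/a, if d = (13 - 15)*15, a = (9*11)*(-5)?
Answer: 2/33 ≈ 0.060606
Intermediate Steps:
a = -495 (a = 99*(-5) = -495)
d = -30 (d = -2*15 = -30)
d/a = -30/(-495) = -30*(-1/495) = 2/33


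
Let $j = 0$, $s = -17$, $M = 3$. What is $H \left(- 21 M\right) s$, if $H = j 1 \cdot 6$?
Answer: $0$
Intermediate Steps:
$H = 0$ ($H = 0 \cdot 1 \cdot 6 = 0 \cdot 6 = 0$)
$H \left(- 21 M\right) s = 0 \left(\left(-21\right) 3\right) \left(-17\right) = 0 \left(-63\right) \left(-17\right) = 0 \left(-17\right) = 0$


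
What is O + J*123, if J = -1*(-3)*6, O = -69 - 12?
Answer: 2133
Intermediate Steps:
O = -81
J = 18 (J = 3*6 = 18)
O + J*123 = -81 + 18*123 = -81 + 2214 = 2133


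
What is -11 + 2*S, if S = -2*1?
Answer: -15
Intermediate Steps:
S = -2
-11 + 2*S = -11 + 2*(-2) = -11 - 4 = -15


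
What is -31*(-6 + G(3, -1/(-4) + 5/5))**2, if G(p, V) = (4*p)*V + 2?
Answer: -3751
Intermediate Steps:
G(p, V) = 2 + 4*V*p (G(p, V) = 4*V*p + 2 = 2 + 4*V*p)
-31*(-6 + G(3, -1/(-4) + 5/5))**2 = -31*(-6 + (2 + 4*(-1/(-4) + 5/5)*3))**2 = -31*(-6 + (2 + 4*(-1*(-1/4) + 5*(1/5))*3))**2 = -31*(-6 + (2 + 4*(1/4 + 1)*3))**2 = -31*(-6 + (2 + 4*(5/4)*3))**2 = -31*(-6 + (2 + 15))**2 = -31*(-6 + 17)**2 = -31*11**2 = -31*121 = -3751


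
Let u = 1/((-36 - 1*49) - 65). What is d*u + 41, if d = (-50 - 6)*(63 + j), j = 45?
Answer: 2033/25 ≈ 81.320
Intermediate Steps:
d = -6048 (d = (-50 - 6)*(63 + 45) = -56*108 = -6048)
u = -1/150 (u = 1/((-36 - 49) - 65) = 1/(-85 - 65) = 1/(-150) = -1/150 ≈ -0.0066667)
d*u + 41 = -6048*(-1/150) + 41 = 1008/25 + 41 = 2033/25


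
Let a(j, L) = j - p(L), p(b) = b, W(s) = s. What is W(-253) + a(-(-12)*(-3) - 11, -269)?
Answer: -31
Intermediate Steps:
a(j, L) = j - L
W(-253) + a(-(-12)*(-3) - 11, -269) = -253 + ((-(-12)*(-3) - 11) - 1*(-269)) = -253 + ((-12*3 - 11) + 269) = -253 + ((-36 - 11) + 269) = -253 + (-47 + 269) = -253 + 222 = -31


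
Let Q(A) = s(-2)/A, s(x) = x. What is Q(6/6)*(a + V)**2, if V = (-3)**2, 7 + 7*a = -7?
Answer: -98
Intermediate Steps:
a = -2 (a = -1 + (1/7)*(-7) = -1 - 1 = -2)
V = 9
Q(A) = -2/A
Q(6/6)*(a + V)**2 = (-2/1)*(-2 + 9)**2 = -2/1*7**2 = -2/1*49 = -2*1*49 = -2*49 = -98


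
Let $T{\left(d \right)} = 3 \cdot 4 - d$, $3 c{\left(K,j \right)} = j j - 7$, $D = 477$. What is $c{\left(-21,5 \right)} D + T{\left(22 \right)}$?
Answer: $2852$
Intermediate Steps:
$c{\left(K,j \right)} = - \frac{7}{3} + \frac{j^{2}}{3}$ ($c{\left(K,j \right)} = \frac{j j - 7}{3} = \frac{j^{2} - 7}{3} = \frac{-7 + j^{2}}{3} = - \frac{7}{3} + \frac{j^{2}}{3}$)
$T{\left(d \right)} = 12 - d$
$c{\left(-21,5 \right)} D + T{\left(22 \right)} = \left(- \frac{7}{3} + \frac{5^{2}}{3}\right) 477 + \left(12 - 22\right) = \left(- \frac{7}{3} + \frac{1}{3} \cdot 25\right) 477 + \left(12 - 22\right) = \left(- \frac{7}{3} + \frac{25}{3}\right) 477 - 10 = 6 \cdot 477 - 10 = 2862 - 10 = 2852$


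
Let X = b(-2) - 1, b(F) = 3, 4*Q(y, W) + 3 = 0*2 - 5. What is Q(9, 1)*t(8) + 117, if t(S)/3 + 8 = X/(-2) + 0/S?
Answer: 171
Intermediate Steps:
Q(y, W) = -2 (Q(y, W) = -3/4 + (0*2 - 5)/4 = -3/4 + (0 - 5)/4 = -3/4 + (1/4)*(-5) = -3/4 - 5/4 = -2)
X = 2 (X = 3 - 1 = 2)
t(S) = -27 (t(S) = -24 + 3*(2/(-2) + 0/S) = -24 + 3*(2*(-1/2) + 0) = -24 + 3*(-1 + 0) = -24 + 3*(-1) = -24 - 3 = -27)
Q(9, 1)*t(8) + 117 = -2*(-27) + 117 = 54 + 117 = 171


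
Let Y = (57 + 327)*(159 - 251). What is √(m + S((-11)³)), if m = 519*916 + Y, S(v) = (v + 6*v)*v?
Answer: √12841003 ≈ 3583.4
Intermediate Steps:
Y = -35328 (Y = 384*(-92) = -35328)
S(v) = 7*v² (S(v) = (7*v)*v = 7*v²)
m = 440076 (m = 519*916 - 35328 = 475404 - 35328 = 440076)
√(m + S((-11)³)) = √(440076 + 7*((-11)³)²) = √(440076 + 7*(-1331)²) = √(440076 + 7*1771561) = √(440076 + 12400927) = √12841003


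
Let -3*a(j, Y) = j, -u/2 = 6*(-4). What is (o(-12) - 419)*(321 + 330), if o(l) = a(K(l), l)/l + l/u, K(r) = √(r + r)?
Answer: -1091727/4 + 217*I*√6/6 ≈ -2.7293e+5 + 88.59*I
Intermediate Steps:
u = 48 (u = -12*(-4) = -2*(-24) = 48)
K(r) = √2*√r (K(r) = √(2*r) = √2*√r)
a(j, Y) = -j/3
o(l) = l/48 - √2/(3*√l) (o(l) = (-√2*√l/3)/l + l/48 = (-√2*√l/3)/l + l*(1/48) = -√2/(3*√l) + l/48 = l/48 - √2/(3*√l))
(o(-12) - 419)*(321 + 330) = (((1/48)*(-12) - √2/(3*√(-12))) - 419)*(321 + 330) = ((-¼ - √2*(-I*√3/6)/3) - 419)*651 = ((-¼ + I*√6/18) - 419)*651 = (-1677/4 + I*√6/18)*651 = -1091727/4 + 217*I*√6/6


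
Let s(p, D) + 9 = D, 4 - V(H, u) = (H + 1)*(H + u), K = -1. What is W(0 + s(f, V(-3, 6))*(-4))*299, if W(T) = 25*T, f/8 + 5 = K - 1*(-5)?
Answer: -29900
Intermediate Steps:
V(H, u) = 4 - (1 + H)*(H + u) (V(H, u) = 4 - (H + 1)*(H + u) = 4 - (1 + H)*(H + u))
f = -8 (f = -40 + 8*(-1 - 1*(-5)) = -40 + 8*(-1 + 5) = -40 + 8*4 = -40 + 32 = -8)
s(p, D) = -9 + D
W(0 + s(f, V(-3, 6))*(-4))*299 = (25*(0 + (-9 + (4 - 1*(-3) - 1*6 - 1*(-3)² - 1*(-3)*6))*(-4)))*299 = (25*(0 + (-9 + (4 + 3 - 6 - 1*9 + 18))*(-4)))*299 = (25*(0 + (-9 + (4 + 3 - 6 - 9 + 18))*(-4)))*299 = (25*(0 + (-9 + 10)*(-4)))*299 = (25*(0 + 1*(-4)))*299 = (25*(0 - 4))*299 = (25*(-4))*299 = -100*299 = -29900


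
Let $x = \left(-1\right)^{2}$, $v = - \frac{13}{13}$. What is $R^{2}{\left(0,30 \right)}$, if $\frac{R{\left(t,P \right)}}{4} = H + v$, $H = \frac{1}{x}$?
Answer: $0$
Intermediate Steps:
$v = -1$ ($v = \left(-13\right) \frac{1}{13} = -1$)
$x = 1$
$H = 1$ ($H = 1^{-1} = 1$)
$R{\left(t,P \right)} = 0$ ($R{\left(t,P \right)} = 4 \left(1 - 1\right) = 4 \cdot 0 = 0$)
$R^{2}{\left(0,30 \right)} = 0^{2} = 0$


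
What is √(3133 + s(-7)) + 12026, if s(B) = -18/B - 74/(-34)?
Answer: 12026 + 12*√308567/119 ≈ 12082.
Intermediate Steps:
s(B) = 37/17 - 18/B (s(B) = -18/B - 74*(-1/34) = -18/B + 37/17 = 37/17 - 18/B)
√(3133 + s(-7)) + 12026 = √(3133 + (37/17 - 18/(-7))) + 12026 = √(3133 + (37/17 - 18*(-⅐))) + 12026 = √(3133 + (37/17 + 18/7)) + 12026 = √(3133 + 565/119) + 12026 = √(373392/119) + 12026 = 12*√308567/119 + 12026 = 12026 + 12*√308567/119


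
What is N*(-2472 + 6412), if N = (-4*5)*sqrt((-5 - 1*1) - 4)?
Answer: -78800*I*sqrt(10) ≈ -2.4919e+5*I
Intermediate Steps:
N = -20*I*sqrt(10) (N = -20*sqrt((-5 - 1) - 4) = -20*sqrt(-6 - 4) = -20*I*sqrt(10) ≈ -63.246*I)
N*(-2472 + 6412) = (-20*I*sqrt(10))*(-2472 + 6412) = -20*I*sqrt(10)*3940 = -78800*I*sqrt(10)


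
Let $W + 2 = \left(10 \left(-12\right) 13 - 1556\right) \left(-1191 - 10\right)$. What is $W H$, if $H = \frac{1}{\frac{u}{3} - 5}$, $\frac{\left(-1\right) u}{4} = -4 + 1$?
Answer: $-3742314$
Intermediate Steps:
$u = 12$ ($u = - 4 \left(-4 + 1\right) = \left(-4\right) \left(-3\right) = 12$)
$W = 3742314$ ($W = -2 + \left(10 \left(-12\right) 13 - 1556\right) \left(-1191 - 10\right) = -2 + \left(\left(-120\right) 13 - 1556\right) \left(-1201\right) = -2 + \left(-1560 - 1556\right) \left(-1201\right) = -2 - -3742316 = -2 + 3742316 = 3742314$)
$H = -1$ ($H = \frac{1}{\frac{12}{3} - 5} = \frac{1}{12 \cdot \frac{1}{3} - 5} = \frac{1}{4 - 5} = \frac{1}{-1} = -1$)
$W H = 3742314 \left(-1\right) = -3742314$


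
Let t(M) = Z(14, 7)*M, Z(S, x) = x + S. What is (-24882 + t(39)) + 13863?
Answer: -10200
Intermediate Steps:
Z(S, x) = S + x
t(M) = 21*M (t(M) = (14 + 7)*M = 21*M)
(-24882 + t(39)) + 13863 = (-24882 + 21*39) + 13863 = (-24882 + 819) + 13863 = -24063 + 13863 = -10200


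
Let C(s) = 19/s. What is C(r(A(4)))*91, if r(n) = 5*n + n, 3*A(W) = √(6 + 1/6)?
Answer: 1729*√222/74 ≈ 348.13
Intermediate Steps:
A(W) = √222/18 (A(W) = √(6 + 1/6)/3 = √(6 + ⅙)/3 = √(37/6)/3 = (√222/6)/3 = √222/18)
r(n) = 6*n
C(r(A(4)))*91 = (19/((6*(√222/18))))*91 = (19/((√222/3)))*91 = (19*(√222/74))*91 = (19*√222/74)*91 = 1729*√222/74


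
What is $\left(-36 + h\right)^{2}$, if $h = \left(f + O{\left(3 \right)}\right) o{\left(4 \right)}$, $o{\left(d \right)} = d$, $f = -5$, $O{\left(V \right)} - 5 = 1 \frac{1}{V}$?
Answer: $\frac{10816}{9} \approx 1201.8$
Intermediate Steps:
$O{\left(V \right)} = 5 + \frac{1}{V}$ ($O{\left(V \right)} = 5 + 1 \frac{1}{V} = 5 + \frac{1}{V}$)
$h = \frac{4}{3}$ ($h = \left(-5 + \left(5 + \frac{1}{3}\right)\right) 4 = \left(-5 + \frac{16}{3}\right) 4 = \frac{1}{3} \cdot 4 = \frac{4}{3} \approx 1.3333$)
$\left(-36 + h\right)^{2} = \left(-36 + \frac{4}{3}\right)^{2} = \left(- \frac{104}{3}\right)^{2} = \frac{10816}{9}$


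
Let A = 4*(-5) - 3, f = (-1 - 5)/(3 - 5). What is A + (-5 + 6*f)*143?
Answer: 1836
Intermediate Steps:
f = 3 (f = -6/(-2) = -6*(-1/2) = 3)
A = -23 (A = -20 - 3 = -23)
A + (-5 + 6*f)*143 = -23 + (-5 + 6*3)*143 = -23 + (-5 + 18)*143 = -23 + 13*143 = -23 + 1859 = 1836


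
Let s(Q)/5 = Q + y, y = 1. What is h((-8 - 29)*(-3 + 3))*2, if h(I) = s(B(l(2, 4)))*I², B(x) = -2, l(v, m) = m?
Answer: 0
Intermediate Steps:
s(Q) = 5 + 5*Q (s(Q) = 5*(Q + 1) = 5*(1 + Q) = 5 + 5*Q)
h(I) = -5*I² (h(I) = (5 + 5*(-2))*I² = (5 - 10)*I² = -5*I²)
h((-8 - 29)*(-3 + 3))*2 = -5*(-8 - 29)²*(-3 + 3)²*2 = -5*(-37*0)²*2 = -5*0²*2 = -5*0*2 = 0*2 = 0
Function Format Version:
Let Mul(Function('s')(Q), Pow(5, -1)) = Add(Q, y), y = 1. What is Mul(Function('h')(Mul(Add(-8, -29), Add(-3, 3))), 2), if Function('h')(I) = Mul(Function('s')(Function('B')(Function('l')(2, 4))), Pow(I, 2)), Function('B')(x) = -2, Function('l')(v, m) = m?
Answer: 0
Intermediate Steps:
Function('s')(Q) = Add(5, Mul(5, Q)) (Function('s')(Q) = Mul(5, Add(Q, 1)) = Mul(5, Add(1, Q)) = Add(5, Mul(5, Q)))
Function('h')(I) = Mul(-5, Pow(I, 2)) (Function('h')(I) = Mul(Add(5, Mul(5, -2)), Pow(I, 2)) = Mul(Add(5, -10), Pow(I, 2)) = Mul(-5, Pow(I, 2)))
Mul(Function('h')(Mul(Add(-8, -29), Add(-3, 3))), 2) = Mul(Mul(-5, Pow(Mul(Add(-8, -29), Add(-3, 3)), 2)), 2) = Mul(Mul(-5, Pow(Mul(-37, 0), 2)), 2) = Mul(Mul(-5, Pow(0, 2)), 2) = Mul(Mul(-5, 0), 2) = Mul(0, 2) = 0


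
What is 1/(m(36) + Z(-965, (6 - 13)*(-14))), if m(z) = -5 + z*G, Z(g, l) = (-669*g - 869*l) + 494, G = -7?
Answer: 1/560660 ≈ 1.7836e-6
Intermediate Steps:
Z(g, l) = 494 - 869*l - 669*g (Z(g, l) = (-869*l - 669*g) + 494 = 494 - 869*l - 669*g)
m(z) = -5 - 7*z (m(z) = -5 + z*(-7) = -5 - 7*z)
1/(m(36) + Z(-965, (6 - 13)*(-14))) = 1/((-5 - 7*36) + (494 - 869*(6 - 13)*(-14) - 669*(-965))) = 1/((-5 - 252) + (494 - (-6083)*(-14) + 645585)) = 1/(-257 + (494 - 869*98 + 645585)) = 1/(-257 + (494 - 85162 + 645585)) = 1/(-257 + 560917) = 1/560660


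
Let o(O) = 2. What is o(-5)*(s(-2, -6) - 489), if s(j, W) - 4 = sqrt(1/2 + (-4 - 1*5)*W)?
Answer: -970 + sqrt(218) ≈ -955.24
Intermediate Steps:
s(j, W) = 4 + sqrt(1/2 - 9*W) (s(j, W) = 4 + sqrt(1/2 + (-4 - 1*5)*W) = 4 + sqrt(1/2 + (-4 - 5)*W) = 4 + sqrt(1/2 - 9*W))
o(-5)*(s(-2, -6) - 489) = 2*((4 + sqrt(2 - 36*(-6))/2) - 489) = 2*((4 + sqrt(2 + 216)/2) - 489) = 2*((4 + sqrt(218)/2) - 489) = 2*(-485 + sqrt(218)/2) = -970 + sqrt(218)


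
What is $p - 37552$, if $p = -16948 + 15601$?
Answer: $-38899$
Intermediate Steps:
$p = -1347$
$p - 37552 = -1347 - 37552 = -38899$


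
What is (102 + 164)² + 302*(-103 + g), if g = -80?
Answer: 15490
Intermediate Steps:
(102 + 164)² + 302*(-103 + g) = (102 + 164)² + 302*(-103 - 80) = 266² + 302*(-183) = 70756 - 55266 = 15490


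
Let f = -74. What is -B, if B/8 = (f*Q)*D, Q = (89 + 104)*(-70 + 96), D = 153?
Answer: 454510368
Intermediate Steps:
Q = 5018 (Q = 193*26 = 5018)
B = -454510368 (B = 8*(-74*5018*153) = 8*(-371332*153) = 8*(-56813796) = -454510368)
-B = -1*(-454510368) = 454510368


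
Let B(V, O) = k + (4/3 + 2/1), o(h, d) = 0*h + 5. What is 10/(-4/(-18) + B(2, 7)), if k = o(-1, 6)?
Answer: 90/77 ≈ 1.1688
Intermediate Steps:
o(h, d) = 5 (o(h, d) = 0 + 5 = 5)
k = 5
B(V, O) = 25/3 (B(V, O) = 5 + (4/3 + 2/1) = 5 + (4*(1/3) + 2*1) = 5 + (4/3 + 2) = 5 + 10/3 = 25/3)
10/(-4/(-18) + B(2, 7)) = 10/(-4/(-18) + 25/3) = 10/(-4*(-1/18) + 25/3) = 10/(2/9 + 25/3) = 10/(77/9) = 10*(9/77) = 90/77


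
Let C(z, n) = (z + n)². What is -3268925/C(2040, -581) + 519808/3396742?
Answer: -4998594714551/3615290078651 ≈ -1.3826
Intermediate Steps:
C(z, n) = (n + z)²
-3268925/C(2040, -581) + 519808/3396742 = -3268925/(-581 + 2040)² + 519808/3396742 = -3268925/(1459²) + 519808*(1/3396742) = -3268925/2128681 + 259904/1698371 = -4998594714551/3615290078651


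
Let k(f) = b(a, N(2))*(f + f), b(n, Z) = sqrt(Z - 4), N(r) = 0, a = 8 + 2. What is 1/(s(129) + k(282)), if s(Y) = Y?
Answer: 43/429675 - 376*I/429675 ≈ 0.00010008 - 0.00087508*I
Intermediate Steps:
a = 10
b(n, Z) = sqrt(-4 + Z)
k(f) = 4*I*f (k(f) = sqrt(-4 + 0)*(f + f) = sqrt(-4)*(2*f) = (2*I)*(2*f) = 4*I*f)
1/(s(129) + k(282)) = 1/(129 + 4*I*282) = 1/(129 + 1128*I) = (129 - 1128*I)/1289025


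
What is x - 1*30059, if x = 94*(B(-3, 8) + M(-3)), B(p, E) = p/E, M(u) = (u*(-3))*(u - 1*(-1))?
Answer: -127145/4 ≈ -31786.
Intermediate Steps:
M(u) = -3*u*(1 + u) (M(u) = (-3*u)*(u + 1) = (-3*u)*(1 + u) = -3*u*(1 + u))
x = -6909/4 (x = 94*(-3/8 - 3*(-3)*(1 - 3)) = 94*(-3*⅛ - 3*(-3)*(-2)) = 94*(-3/8 - 18) = 94*(-147/8) = -6909/4 ≈ -1727.3)
x - 1*30059 = -6909/4 - 1*30059 = -6909/4 - 30059 = -127145/4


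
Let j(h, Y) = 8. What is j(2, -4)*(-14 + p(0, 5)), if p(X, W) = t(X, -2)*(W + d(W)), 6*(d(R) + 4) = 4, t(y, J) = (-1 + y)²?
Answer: -296/3 ≈ -98.667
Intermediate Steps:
d(R) = -10/3 (d(R) = -4 + (⅙)*4 = -4 + ⅔ = -10/3)
p(X, W) = (-1 + X)²*(-10/3 + W) (p(X, W) = (-1 + X)²*(W - 10/3) = (-1 + X)²*(-10/3 + W))
j(2, -4)*(-14 + p(0, 5)) = 8*(-14 + (-1 + 0)²*(-10/3 + 5)) = 8*(-14 + (-1)²*(5/3)) = 8*(-14 + 1*(5/3)) = 8*(-14 + 5/3) = 8*(-37/3) = -296/3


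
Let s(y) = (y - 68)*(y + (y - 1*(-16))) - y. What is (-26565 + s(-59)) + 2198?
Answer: -11354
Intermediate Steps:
s(y) = -y + (-68 + y)*(16 + 2*y) (s(y) = (-68 + y)*(y + (y + 16)) - y = (-68 + y)*(y + (16 + y)) - y = (-68 + y)*(16 + 2*y) - y = -y + (-68 + y)*(16 + 2*y))
(-26565 + s(-59)) + 2198 = (-26565 + (-1088 - 121*(-59) + 2*(-59)**2)) + 2198 = (-26565 + (-1088 + 7139 + 2*3481)) + 2198 = (-26565 + (-1088 + 7139 + 6962)) + 2198 = (-26565 + 13013) + 2198 = -13552 + 2198 = -11354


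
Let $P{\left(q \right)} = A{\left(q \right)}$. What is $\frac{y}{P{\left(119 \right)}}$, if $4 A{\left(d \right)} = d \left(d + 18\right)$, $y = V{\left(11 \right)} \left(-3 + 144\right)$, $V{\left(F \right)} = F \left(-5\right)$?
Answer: $- \frac{31020}{16303} \approx -1.9027$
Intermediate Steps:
$V{\left(F \right)} = - 5 F$
$y = -7755$ ($y = \left(-5\right) 11 \left(-3 + 144\right) = \left(-55\right) 141 = -7755$)
$A{\left(d \right)} = \frac{d \left(18 + d\right)}{4}$ ($A{\left(d \right)} = \frac{d \left(d + 18\right)}{4} = \frac{d \left(18 + d\right)}{4}$)
$P{\left(q \right)} = \frac{q \left(18 + q\right)}{4}$
$\frac{y}{P{\left(119 \right)}} = - \frac{7755}{\frac{1}{4} \cdot 119 \left(18 + 119\right)} = - \frac{7755}{\frac{1}{4} \cdot 119 \cdot 137} = - \frac{7755}{\frac{16303}{4}} = \left(-7755\right) \frac{4}{16303} = - \frac{31020}{16303}$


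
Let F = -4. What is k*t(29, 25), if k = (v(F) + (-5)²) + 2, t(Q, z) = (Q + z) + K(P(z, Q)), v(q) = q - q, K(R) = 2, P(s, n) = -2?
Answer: 1512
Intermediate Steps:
v(q) = 0
t(Q, z) = 2 + Q + z (t(Q, z) = (Q + z) + 2 = 2 + Q + z)
k = 27 (k = (0 + (-5)²) + 2 = (0 + 25) + 2 = 25 + 2 = 27)
k*t(29, 25) = 27*(2 + 29 + 25) = 27*56 = 1512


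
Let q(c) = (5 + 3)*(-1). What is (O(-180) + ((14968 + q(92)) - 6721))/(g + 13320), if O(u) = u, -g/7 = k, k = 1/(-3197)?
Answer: 25764623/42584047 ≈ 0.60503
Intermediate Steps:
q(c) = -8 (q(c) = 8*(-1) = -8)
k = -1/3197 ≈ -0.00031279
g = 7/3197 (g = -7*(-1/3197) = 7/3197 ≈ 0.0021896)
(O(-180) + ((14968 + q(92)) - 6721))/(g + 13320) = (-180 + ((14968 - 8) - 6721))/(7/3197 + 13320) = (-180 + (14960 - 6721))/(42584047/3197) = (-180 + 8239)*(3197/42584047) = 8059*(3197/42584047) = 25764623/42584047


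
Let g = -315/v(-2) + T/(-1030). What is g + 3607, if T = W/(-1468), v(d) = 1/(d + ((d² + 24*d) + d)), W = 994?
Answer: 14157987037/756020 ≈ 18727.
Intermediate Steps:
v(d) = 1/(d² + 26*d) (v(d) = 1/(d + (d² + 25*d)) = 1/(d² + 26*d))
T = -497/734 (T = 994/(-1468) = 994*(-1/1468) = -497/734 ≈ -0.67711)
g = 11431022897/756020 (g = -315/(1/((-2)*(26 - 2))) - 497/734/(-1030) = -315/((-½/24)) - 497/734*(-1/1030) = -315/((-½*1/24)) + 497/756020 = -315/(-1/48) + 497/756020 = -315*(-48) + 497/756020 = 15120 + 497/756020 = 11431022897/756020 ≈ 15120.)
g + 3607 = 11431022897/756020 + 3607 = 14157987037/756020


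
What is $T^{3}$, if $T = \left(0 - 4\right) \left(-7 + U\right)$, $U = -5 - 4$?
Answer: $262144$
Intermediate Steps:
$U = -9$ ($U = -5 - 4 = -9$)
$T = 64$ ($T = \left(0 - 4\right) \left(-7 - 9\right) = \left(-4\right) \left(-16\right) = 64$)
$T^{3} = 64^{3} = 262144$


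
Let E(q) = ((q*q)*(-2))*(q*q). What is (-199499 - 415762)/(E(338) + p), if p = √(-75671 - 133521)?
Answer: 669183065510908/28391108658482348599 + 205087*I*√52298/113564434633929394396 ≈ 2.357e-5 + 4.1299e-13*I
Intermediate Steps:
E(q) = -2*q⁴ (E(q) = (q²*(-2))*q² = (-2*q²)*q² = -2*q⁴)
p = 2*I*√52298 (p = √(-209192) = 2*I*√52298 ≈ 457.38*I)
(-199499 - 415762)/(E(338) + p) = (-199499 - 415762)/(-2*338⁴ + 2*I*√52298) = -615261/(-2*13051691536 + 2*I*√52298) = -615261/(-26103383072 + 2*I*√52298)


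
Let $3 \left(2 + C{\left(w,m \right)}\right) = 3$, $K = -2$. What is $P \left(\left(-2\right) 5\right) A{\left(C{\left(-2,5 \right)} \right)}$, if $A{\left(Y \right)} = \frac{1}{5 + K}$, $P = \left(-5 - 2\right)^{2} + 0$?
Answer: $- \frac{490}{3} \approx -163.33$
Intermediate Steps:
$C{\left(w,m \right)} = -1$ ($C{\left(w,m \right)} = -2 + \frac{1}{3} \cdot 3 = -2 + 1 = -1$)
$P = 49$ ($P = \left(-7\right)^{2} + 0 = 49 + 0 = 49$)
$A{\left(Y \right)} = \frac{1}{3}$ ($A{\left(Y \right)} = \frac{1}{5 - 2} = \frac{1}{3}$)
$P \left(\left(-2\right) 5\right) A{\left(C{\left(-2,5 \right)} \right)} = 49 \left(\left(-2\right) 5\right) \frac{1}{3} = 49 \left(-10\right) \frac{1}{3} = \left(-490\right) \frac{1}{3} = - \frac{490}{3}$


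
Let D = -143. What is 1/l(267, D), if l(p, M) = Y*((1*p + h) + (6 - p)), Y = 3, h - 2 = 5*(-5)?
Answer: -1/51 ≈ -0.019608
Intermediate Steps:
h = -23 (h = 2 + 5*(-5) = 2 - 25 = -23)
l(p, M) = -51 (l(p, M) = 3*((1*p - 23) + (6 - p)) = 3*((p - 23) + (6 - p)) = 3*((-23 + p) + (6 - p)) = 3*(-17) = -51)
1/l(267, D) = 1/(-51) = -1/51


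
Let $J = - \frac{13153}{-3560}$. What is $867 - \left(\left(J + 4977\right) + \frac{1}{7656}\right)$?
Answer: $- \frac{7007514533}{1703460} \approx -4113.7$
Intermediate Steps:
$J = \frac{13153}{3560}$ ($J = \left(-13153\right) \left(- \frac{1}{3560}\right) = \frac{13153}{3560} \approx 3.6947$)
$867 - \left(\left(J + 4977\right) + \frac{1}{7656}\right) = 867 - \left(\left(\frac{13153}{3560} + 4977\right) + \frac{1}{7656}\right) = 867 - \left(\frac{17731273}{3560} + \frac{1}{7656}\right) = 867 - \frac{8484414353}{1703460} = - \frac{7007514533}{1703460}$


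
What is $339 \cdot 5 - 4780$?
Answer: $-3085$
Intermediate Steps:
$339 \cdot 5 - 4780 = 1695 - 4780 = -3085$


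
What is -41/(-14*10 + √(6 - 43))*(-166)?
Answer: -952840/19637 - 6806*I*√37/19637 ≈ -48.523 - 2.1082*I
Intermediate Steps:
-41/(-14*10 + √(6 - 43))*(-166) = -41/(-140 + √(-37))*(-166) = -41/(-140 + I*√37)*(-166) = 6806/(-140 + I*√37)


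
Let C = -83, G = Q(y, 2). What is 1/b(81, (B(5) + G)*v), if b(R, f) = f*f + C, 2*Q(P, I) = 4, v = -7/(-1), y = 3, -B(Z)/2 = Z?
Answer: 1/3053 ≈ 0.00032755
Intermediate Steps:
B(Z) = -2*Z
v = 7 (v = -7*(-1) = 7)
Q(P, I) = 2 (Q(P, I) = (½)*4 = 2)
G = 2
b(R, f) = -83 + f² (b(R, f) = f*f - 83 = f² - 83 = -83 + f²)
1/b(81, (B(5) + G)*v) = 1/(-83 + ((-2*5 + 2)*7)²) = 1/(-83 + ((-10 + 2)*7)²) = 1/(-83 + (-8*7)²) = 1/(-83 + (-56)²) = 1/(-83 + 3136) = 1/3053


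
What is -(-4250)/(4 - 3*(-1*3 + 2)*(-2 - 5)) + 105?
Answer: -145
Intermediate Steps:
-(-4250)/(4 - 3*(-1*3 + 2)*(-2 - 5)) + 105 = -(-4250)/(4 - 3*(-3 + 2)*(-7)) + 105 = -(-4250)/(4 - (-3)*(-7)) + 105 = -(-4250)/(4 - 3*7) + 105 = -(-4250)/(4 - 21) + 105 = -(-4250)/(-17) + 105 = -(-4250)*(-1)/17 + 105 = -125*2 + 105 = -250 + 105 = -145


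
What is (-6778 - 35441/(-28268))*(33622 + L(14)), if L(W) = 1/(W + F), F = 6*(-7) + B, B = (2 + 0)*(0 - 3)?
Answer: -218987027073261/961112 ≈ -2.2785e+8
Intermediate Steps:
B = -6 (B = 2*(-3) = -6)
F = -48 (F = 6*(-7) - 6 = -42 - 6 = -48)
L(W) = 1/(-48 + W) (L(W) = 1/(W - 48) = 1/(-48 + W))
(-6778 - 35441/(-28268))*(33622 + L(14)) = (-6778 - 35441/(-28268))*(33622 + 1/(-48 + 14)) = (-6778 - 35441*(-1/28268))*(33622 + 1/(-34)) = (-6778 + 35441/28268)*(33622 - 1/34) = -191565063/28268*1143147/34 = -218987027073261/961112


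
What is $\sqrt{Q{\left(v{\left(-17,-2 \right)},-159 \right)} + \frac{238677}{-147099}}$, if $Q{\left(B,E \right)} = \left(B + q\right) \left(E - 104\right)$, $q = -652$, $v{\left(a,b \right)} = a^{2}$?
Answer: $\frac{\sqrt{229526018695294}}{49033} \approx 308.98$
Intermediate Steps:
$Q{\left(B,E \right)} = \left(-652 + B\right) \left(-104 + E\right)$ ($Q{\left(B,E \right)} = \left(B - 652\right) \left(E - 104\right) = \left(-652 + B\right) \left(-104 + E\right)$)
$\sqrt{Q{\left(v{\left(-17,-2 \right)},-159 \right)} + \frac{238677}{-147099}} = \sqrt{\left(67808 - -103668 - 104 \left(-17\right)^{2} + \left(-17\right)^{2} \left(-159\right)\right) + \frac{238677}{-147099}} = \sqrt{\left(67808 + 103668 - 30056 + 289 \left(-159\right)\right) + 238677 \left(- \frac{1}{147099}\right)} = \sqrt{\left(67808 + 103668 - 30056 - 45951\right) - \frac{79559}{49033}} = \sqrt{95469 - \frac{79559}{49033}} = \sqrt{\frac{4681051918}{49033}} = \frac{\sqrt{229526018695294}}{49033}$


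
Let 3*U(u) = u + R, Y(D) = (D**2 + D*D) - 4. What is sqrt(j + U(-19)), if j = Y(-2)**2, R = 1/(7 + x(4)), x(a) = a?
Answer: 8*sqrt(165)/33 ≈ 3.1140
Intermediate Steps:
Y(D) = -4 + 2*D**2 (Y(D) = (D**2 + D**2) - 4 = 2*D**2 - 4 = -4 + 2*D**2)
R = 1/11 (R = 1/(7 + 4) = 1/11 ≈ 0.090909)
U(u) = 1/33 + u/3 (U(u) = (u + 1/11)/3 = (1/11 + u)/3 = 1/33 + u/3)
j = 16 (j = (-4 + 2*(-2)**2)**2 = (-4 + 2*4)**2 = (-4 + 8)**2 = 4**2 = 16)
sqrt(j + U(-19)) = sqrt(16 + (1/33 + (1/3)*(-19))) = sqrt(16 + (1/33 - 19/3)) = sqrt(16 - 208/33) = sqrt(320/33) = 8*sqrt(165)/33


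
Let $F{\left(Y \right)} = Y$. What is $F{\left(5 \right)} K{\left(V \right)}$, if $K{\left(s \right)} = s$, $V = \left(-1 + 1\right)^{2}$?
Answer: $0$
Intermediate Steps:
$V = 0$ ($V = 0^{2} = 0$)
$F{\left(5 \right)} K{\left(V \right)} = 5 \cdot 0 = 0$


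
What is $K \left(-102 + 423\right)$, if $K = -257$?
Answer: $-82497$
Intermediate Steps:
$K \left(-102 + 423\right) = - 257 \left(-102 + 423\right) = \left(-257\right) 321 = -82497$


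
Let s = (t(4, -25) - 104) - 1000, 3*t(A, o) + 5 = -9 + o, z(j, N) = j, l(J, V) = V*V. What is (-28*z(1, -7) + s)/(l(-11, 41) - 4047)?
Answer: 1145/2366 ≈ 0.48394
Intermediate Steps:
l(J, V) = V²
t(A, o) = -14/3 + o/3 (t(A, o) = -5/3 + (-9 + o)/3 = -5/3 + (-3 + o/3) = -14/3 + o/3)
s = -1117 (s = ((-14/3 + (⅓)*(-25)) - 104) - 1000 = ((-14/3 - 25/3) - 104) - 1000 = (-13 - 104) - 1000 = -117 - 1000 = -1117)
(-28*z(1, -7) + s)/(l(-11, 41) - 4047) = (-28*1 - 1117)/(41² - 4047) = (-28 - 1117)/(1681 - 4047) = -1145/(-2366) = -1145*(-1/2366) = 1145/2366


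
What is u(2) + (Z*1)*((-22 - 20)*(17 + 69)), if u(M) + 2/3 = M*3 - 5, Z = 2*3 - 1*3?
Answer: -32507/3 ≈ -10836.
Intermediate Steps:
Z = 3 (Z = 6 - 3 = 3)
u(M) = -17/3 + 3*M (u(M) = -⅔ + (M*3 - 5) = -⅔ + (3*M - 5) = -⅔ + (-5 + 3*M) = -17/3 + 3*M)
u(2) + (Z*1)*((-22 - 20)*(17 + 69)) = (-17/3 + 3*2) + (3*1)*((-22 - 20)*(17 + 69)) = (-17/3 + 6) + 3*(-42*86) = ⅓ + 3*(-3612) = ⅓ - 10836 = -32507/3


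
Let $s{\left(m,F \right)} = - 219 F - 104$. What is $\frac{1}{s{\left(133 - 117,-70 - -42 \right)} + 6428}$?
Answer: $\frac{1}{12456} \approx 8.0283 \cdot 10^{-5}$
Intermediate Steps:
$s{\left(m,F \right)} = -104 - 219 F$
$\frac{1}{s{\left(133 - 117,-70 - -42 \right)} + 6428} = \frac{1}{\left(-104 - 219 \left(-70 - -42\right)\right) + 6428} = \frac{1}{\left(-104 - 219 \left(-70 + 42\right)\right) + 6428} = \frac{1}{\left(-104 - -6132\right) + 6428} = \frac{1}{\left(-104 + 6132\right) + 6428} = \frac{1}{6028 + 6428} = \frac{1}{12456}$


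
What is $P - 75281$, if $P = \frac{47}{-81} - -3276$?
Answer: $- \frac{5832452}{81} \approx -72006.0$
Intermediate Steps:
$P = \frac{265309}{81}$ ($P = 47 \left(- \frac{1}{81}\right) + 3276 = - \frac{47}{81} + 3276 = \frac{265309}{81} \approx 3275.4$)
$P - 75281 = \frac{265309}{81} - 75281 = - \frac{5832452}{81}$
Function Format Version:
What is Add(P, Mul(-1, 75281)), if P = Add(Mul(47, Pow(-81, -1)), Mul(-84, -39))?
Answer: Rational(-5832452, 81) ≈ -72006.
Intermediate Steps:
P = Rational(265309, 81) (P = Add(Mul(47, Rational(-1, 81)), 3276) = Add(Rational(-47, 81), 3276) = Rational(265309, 81) ≈ 3275.4)
Add(P, Mul(-1, 75281)) = Add(Rational(265309, 81), Mul(-1, 75281)) = Add(Rational(265309, 81), -75281) = Rational(-5832452, 81)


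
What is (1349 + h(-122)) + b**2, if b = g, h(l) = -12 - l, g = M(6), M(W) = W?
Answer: 1495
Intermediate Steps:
g = 6
b = 6
(1349 + h(-122)) + b**2 = (1349 + (-12 - 1*(-122))) + 6**2 = (1349 + (-12 + 122)) + 36 = (1349 + 110) + 36 = 1459 + 36 = 1495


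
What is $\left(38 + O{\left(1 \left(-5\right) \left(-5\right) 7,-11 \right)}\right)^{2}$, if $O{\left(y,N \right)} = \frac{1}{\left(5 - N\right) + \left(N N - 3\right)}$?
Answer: $\frac{25938649}{17956} \approx 1444.6$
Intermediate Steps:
$O{\left(y,N \right)} = \frac{1}{2 + N^{2} - N}$ ($O{\left(y,N \right)} = \frac{1}{\left(5 - N\right) + \left(N^{2} - 3\right)} = \frac{1}{\left(5 - N\right) + \left(-3 + N^{2}\right)} = \frac{1}{2 + N^{2} - N}$)
$\left(38 + O{\left(1 \left(-5\right) \left(-5\right) 7,-11 \right)}\right)^{2} = \left(38 + \frac{1}{2 + \left(-11\right)^{2} - -11}\right)^{2} = \left(38 + \frac{1}{2 + 121 + 11}\right)^{2} = \left(38 + \frac{1}{134}\right)^{2} = \left(\frac{5093}{134}\right)^{2} = \frac{25938649}{17956}$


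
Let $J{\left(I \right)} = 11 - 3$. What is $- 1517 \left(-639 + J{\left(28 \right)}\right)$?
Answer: $957227$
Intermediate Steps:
$J{\left(I \right)} = 8$
$- 1517 \left(-639 + J{\left(28 \right)}\right) = - 1517 \left(-639 + 8\right) = \left(-1517\right) \left(-631\right) = 957227$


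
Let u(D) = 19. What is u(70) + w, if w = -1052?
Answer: -1033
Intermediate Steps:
u(70) + w = 19 - 1052 = -1033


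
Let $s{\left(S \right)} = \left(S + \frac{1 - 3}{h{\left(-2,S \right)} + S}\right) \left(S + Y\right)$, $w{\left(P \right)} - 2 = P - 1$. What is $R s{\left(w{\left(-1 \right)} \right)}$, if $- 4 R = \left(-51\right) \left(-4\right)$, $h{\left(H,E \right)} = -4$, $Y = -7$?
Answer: $\frac{357}{2} \approx 178.5$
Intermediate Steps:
$w{\left(P \right)} = 1 + P$ ($w{\left(P \right)} = 2 + \left(P - 1\right) = 2 + \left(-1 + P\right) = 1 + P$)
$R = -51$ ($R = - \frac{\left(-51\right) \left(-4\right)}{4} = \left(- \frac{1}{4}\right) 204 = -51$)
$s{\left(S \right)} = \left(-7 + S\right) \left(S - \frac{2}{-4 + S}\right)$ ($s{\left(S \right)} = \left(S + \frac{1 - 3}{-4 + S}\right) \left(S - 7\right) = \left(S - \frac{2}{-4 + S}\right) \left(-7 + S\right) = \left(-7 + S\right) \left(S - \frac{2}{-4 + S}\right)$)
$R s{\left(w{\left(-1 \right)} \right)} = - 51 \frac{14 + \left(1 - 1\right)^{3} - 11 \left(1 - 1\right)^{2} + 26 \left(1 - 1\right)}{-4 + \left(1 - 1\right)} = - 51 \frac{14 + 0^{3} - 11 \cdot 0^{2} + 26 \cdot 0}{-4 + 0} = - 51 \frac{14 + 0 - 0 + 0}{-4} = - 51 \left(- \frac{14 + 0 + 0 + 0}{4}\right) = - 51 \left(\left(- \frac{1}{4}\right) 14\right) = \left(-51\right) \left(- \frac{7}{2}\right) = \frac{357}{2}$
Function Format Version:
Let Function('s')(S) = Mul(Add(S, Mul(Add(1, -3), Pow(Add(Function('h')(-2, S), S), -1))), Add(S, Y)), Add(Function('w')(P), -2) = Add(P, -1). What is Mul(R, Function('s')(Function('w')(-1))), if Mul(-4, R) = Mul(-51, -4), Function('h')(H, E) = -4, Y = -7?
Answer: Rational(357, 2) ≈ 178.50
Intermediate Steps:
Function('w')(P) = Add(1, P) (Function('w')(P) = Add(2, Add(P, -1)) = Add(2, Add(-1, P)) = Add(1, P))
R = -51 (R = Mul(Rational(-1, 4), Mul(-51, -4)) = Mul(Rational(-1, 4), 204) = -51)
Function('s')(S) = Mul(Add(-7, S), Add(S, Mul(-2, Pow(Add(-4, S), -1)))) (Function('s')(S) = Mul(Add(S, Mul(Add(1, -3), Pow(Add(-4, S), -1))), Add(S, -7)) = Mul(Add(S, Mul(-2, Pow(Add(-4, S), -1))), Add(-7, S)) = Mul(Add(-7, S), Add(S, Mul(-2, Pow(Add(-4, S), -1)))))
Mul(R, Function('s')(Function('w')(-1))) = Mul(-51, Mul(Pow(Add(-4, Add(1, -1)), -1), Add(14, Pow(Add(1, -1), 3), Mul(-11, Pow(Add(1, -1), 2)), Mul(26, Add(1, -1))))) = Mul(-51, Mul(Pow(Add(-4, 0), -1), Add(14, Pow(0, 3), Mul(-11, Pow(0, 2)), Mul(26, 0)))) = Mul(-51, Mul(Pow(-4, -1), Add(14, 0, Mul(-11, 0), 0))) = Mul(-51, Mul(Rational(-1, 4), Add(14, 0, 0, 0))) = Mul(-51, Mul(Rational(-1, 4), 14)) = Mul(-51, Rational(-7, 2)) = Rational(357, 2)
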